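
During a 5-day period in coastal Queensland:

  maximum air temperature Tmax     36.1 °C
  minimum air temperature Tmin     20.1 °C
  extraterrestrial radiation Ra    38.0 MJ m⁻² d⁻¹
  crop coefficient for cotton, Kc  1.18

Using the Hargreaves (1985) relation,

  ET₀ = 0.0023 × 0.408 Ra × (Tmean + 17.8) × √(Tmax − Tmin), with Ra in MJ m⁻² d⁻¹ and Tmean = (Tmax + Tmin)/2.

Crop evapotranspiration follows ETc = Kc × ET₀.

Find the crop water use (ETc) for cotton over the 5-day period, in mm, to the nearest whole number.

39 mm

Tmean = (36.1 + 20.1)/2 = 28.10 °C
0.408 Ra = 0.408 × 38.0 = 15.5040 mm/d equivalent
ET₀ = 0.0023 × 15.5040 × (28.10 + 17.8) × √16.0 = 0.0023 × 15.5040 × 45.90 × 4.0000 = 6.5470 mm/d
ETc = Kc × ET₀ = 1.18 × 6.5470 = 7.7255 mm/d
Over 5 days: 7.7255 × 5 = 38.628 mm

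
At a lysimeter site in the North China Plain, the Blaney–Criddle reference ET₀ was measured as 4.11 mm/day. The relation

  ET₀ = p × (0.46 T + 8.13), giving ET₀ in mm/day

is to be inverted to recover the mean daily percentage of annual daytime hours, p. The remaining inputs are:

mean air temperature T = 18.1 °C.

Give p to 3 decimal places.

p = ET₀ / (0.46 T + 8.13) = 4.11 / (0.46 × 18.1 + 8.13) = 4.11 / 16.456 = 0.2498

0.250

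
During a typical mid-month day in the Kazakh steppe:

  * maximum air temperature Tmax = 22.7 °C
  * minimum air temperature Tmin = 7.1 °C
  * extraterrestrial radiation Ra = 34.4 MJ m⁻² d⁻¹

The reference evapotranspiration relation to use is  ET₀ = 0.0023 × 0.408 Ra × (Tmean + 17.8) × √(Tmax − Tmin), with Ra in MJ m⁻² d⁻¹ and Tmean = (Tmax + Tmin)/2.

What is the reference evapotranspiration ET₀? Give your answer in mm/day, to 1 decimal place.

Tmean = (22.7 + 7.1)/2 = 14.90 °C
0.408 Ra = 0.408 × 34.4 = 14.0352 mm/d equivalent
ET₀ = 0.0023 × 14.0352 × (14.90 + 17.8) × √15.6 = 0.0023 × 14.0352 × 32.70 × 3.9497 = 4.1693 mm/d

4.2 mm/day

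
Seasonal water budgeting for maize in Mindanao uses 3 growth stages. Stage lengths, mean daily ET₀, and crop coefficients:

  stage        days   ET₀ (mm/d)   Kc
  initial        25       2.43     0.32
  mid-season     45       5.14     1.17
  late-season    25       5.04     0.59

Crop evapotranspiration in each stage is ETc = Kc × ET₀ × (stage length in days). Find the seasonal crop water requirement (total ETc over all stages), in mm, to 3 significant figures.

364 mm

initial: 0.32 × 2.43 × 25 = 19.44 mm
mid-season: 1.17 × 5.14 × 45 = 270.62 mm
late-season: 0.59 × 5.04 × 25 = 74.34 mm
Seasonal total = 364.40 mm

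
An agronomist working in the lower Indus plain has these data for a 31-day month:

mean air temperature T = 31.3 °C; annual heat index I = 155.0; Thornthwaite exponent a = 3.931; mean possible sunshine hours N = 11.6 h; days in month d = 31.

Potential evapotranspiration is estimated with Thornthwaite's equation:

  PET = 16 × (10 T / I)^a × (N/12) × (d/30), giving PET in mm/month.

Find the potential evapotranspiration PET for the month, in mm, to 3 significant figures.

10T/I = 10 × 31.3 / 155.0 = 2.0194
(10T/I)^a = 2.0194^3.931 = 15.8427
Uncorrected PET = 16 × 15.8427 = 253.483 mm
Correction = (N/12)(d/30) = (11.6/12)(31/30) = 0.9989
PET = 253.483 × 0.9989 = 253.204 mm/month

253 mm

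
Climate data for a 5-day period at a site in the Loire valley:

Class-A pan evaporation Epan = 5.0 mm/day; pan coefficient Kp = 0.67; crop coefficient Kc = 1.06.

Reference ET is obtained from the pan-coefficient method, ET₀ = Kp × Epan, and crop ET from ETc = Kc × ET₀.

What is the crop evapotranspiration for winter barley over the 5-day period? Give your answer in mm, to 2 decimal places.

17.76 mm

ET₀ = 0.67 × 5.0 = 3.3500 mm/d
ETc = Kc × ET₀ = 1.06 × 3.3500 = 3.5510 mm/d
Over 5 days: 3.5510 × 5 = 17.755 mm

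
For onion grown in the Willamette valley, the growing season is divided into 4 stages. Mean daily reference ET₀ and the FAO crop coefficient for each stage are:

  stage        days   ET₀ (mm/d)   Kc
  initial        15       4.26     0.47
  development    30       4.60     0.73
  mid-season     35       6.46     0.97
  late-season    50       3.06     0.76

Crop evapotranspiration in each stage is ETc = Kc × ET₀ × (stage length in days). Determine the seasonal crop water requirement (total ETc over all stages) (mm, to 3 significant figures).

initial: 0.47 × 4.26 × 15 = 30.03 mm
development: 0.73 × 4.60 × 30 = 100.74 mm
mid-season: 0.97 × 6.46 × 35 = 219.32 mm
late-season: 0.76 × 3.06 × 50 = 116.28 mm
Seasonal total = 466.37 mm

466 mm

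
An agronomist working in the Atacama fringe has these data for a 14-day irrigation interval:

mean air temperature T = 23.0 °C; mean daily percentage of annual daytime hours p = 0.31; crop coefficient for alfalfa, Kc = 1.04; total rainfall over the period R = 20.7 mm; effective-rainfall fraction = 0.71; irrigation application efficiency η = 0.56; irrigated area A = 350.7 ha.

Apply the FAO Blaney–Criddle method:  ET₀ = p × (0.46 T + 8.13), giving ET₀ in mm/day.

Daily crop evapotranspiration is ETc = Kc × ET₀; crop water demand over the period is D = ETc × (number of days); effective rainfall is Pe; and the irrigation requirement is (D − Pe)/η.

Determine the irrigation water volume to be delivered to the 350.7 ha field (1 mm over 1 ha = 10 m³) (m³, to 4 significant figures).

436800 m³

ET₀ = 0.31 × (0.46 × 23.0 + 8.13) = 0.31 × 18.710 = 5.8001 mm/d
ETc = Kc × ET₀ = 1.04 × 5.8001 = 6.0321 mm/d
Crop demand D = ETc × 14 d = 6.0321 × 14 = 84.449 mm
Pe = 0.71 × 20.7 = 14.697 mm
D − Pe = 84.449 − 14.697 = 69.752 mm
Gross irrigation = 69.752 / 0.56 = 124.557 mm
Volume = 124.557 mm × 350.7 ha × 10 = 436821.4 m³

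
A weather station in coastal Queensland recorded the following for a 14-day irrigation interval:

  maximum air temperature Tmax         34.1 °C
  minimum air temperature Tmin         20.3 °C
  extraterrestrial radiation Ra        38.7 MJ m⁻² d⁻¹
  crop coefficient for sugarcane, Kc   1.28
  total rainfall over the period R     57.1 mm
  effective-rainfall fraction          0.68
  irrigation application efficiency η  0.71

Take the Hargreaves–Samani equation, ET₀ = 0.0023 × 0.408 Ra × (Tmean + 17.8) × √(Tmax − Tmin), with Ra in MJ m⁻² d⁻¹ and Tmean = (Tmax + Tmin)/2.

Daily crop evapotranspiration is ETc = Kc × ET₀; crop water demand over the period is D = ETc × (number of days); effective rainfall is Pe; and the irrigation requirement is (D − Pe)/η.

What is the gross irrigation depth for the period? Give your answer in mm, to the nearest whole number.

Tmean = (34.1 + 20.3)/2 = 27.20 °C
0.408 Ra = 0.408 × 38.7 = 15.7896 mm/d equivalent
ET₀ = 0.0023 × 15.7896 × (27.20 + 17.8) × √13.8 = 0.0023 × 15.7896 × 45.00 × 3.7148 = 6.0708 mm/d
ETc = Kc × ET₀ = 1.28 × 6.0708 = 7.7706 mm/d
Crop demand D = ETc × 14 d = 7.7706 × 14 = 108.788 mm
Pe = 0.68 × 57.1 = 38.828 mm
D − Pe = 108.788 − 38.828 = 69.960 mm
Gross irrigation = 69.960 / 0.71 = 98.535 mm

99 mm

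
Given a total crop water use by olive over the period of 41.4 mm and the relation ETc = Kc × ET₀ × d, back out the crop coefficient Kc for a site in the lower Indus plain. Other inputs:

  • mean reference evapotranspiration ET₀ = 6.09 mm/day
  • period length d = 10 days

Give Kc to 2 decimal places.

0.68

ETc = Kc × ET₀ × d  ⇒  Kc = ETc / (ET₀ × d)
Kc = 41.4 / (6.09 × 10) = 41.4 / 60.90 = 0.6798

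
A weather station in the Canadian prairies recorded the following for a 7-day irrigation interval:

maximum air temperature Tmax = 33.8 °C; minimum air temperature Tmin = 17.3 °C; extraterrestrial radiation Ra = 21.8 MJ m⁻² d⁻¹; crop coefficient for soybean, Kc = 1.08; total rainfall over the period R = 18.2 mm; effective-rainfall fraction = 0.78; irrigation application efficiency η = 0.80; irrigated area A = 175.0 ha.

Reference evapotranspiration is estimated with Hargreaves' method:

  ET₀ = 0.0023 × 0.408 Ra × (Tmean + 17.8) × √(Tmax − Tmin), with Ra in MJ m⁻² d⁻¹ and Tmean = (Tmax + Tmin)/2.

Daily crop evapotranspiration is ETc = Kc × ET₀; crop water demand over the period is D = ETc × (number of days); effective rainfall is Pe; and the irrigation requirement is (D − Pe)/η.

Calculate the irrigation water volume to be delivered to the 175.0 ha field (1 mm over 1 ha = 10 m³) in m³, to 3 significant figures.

28500 m³

Tmean = (33.8 + 17.3)/2 = 25.55 °C
0.408 Ra = 0.408 × 21.8 = 8.8944 mm/d equivalent
ET₀ = 0.0023 × 8.8944 × (25.55 + 17.8) × √16.5 = 0.0023 × 8.8944 × 43.35 × 4.0620 = 3.6022 mm/d
ETc = Kc × ET₀ = 1.08 × 3.6022 = 3.8904 mm/d
Crop demand D = ETc × 7 d = 3.8904 × 7 = 27.233 mm
Pe = 0.78 × 18.2 = 14.196 mm
D − Pe = 27.233 − 14.196 = 13.037 mm
Gross irrigation = 13.037 / 0.80 = 16.296 mm
Volume = 16.296 mm × 175.0 ha × 10 = 28518.0 m³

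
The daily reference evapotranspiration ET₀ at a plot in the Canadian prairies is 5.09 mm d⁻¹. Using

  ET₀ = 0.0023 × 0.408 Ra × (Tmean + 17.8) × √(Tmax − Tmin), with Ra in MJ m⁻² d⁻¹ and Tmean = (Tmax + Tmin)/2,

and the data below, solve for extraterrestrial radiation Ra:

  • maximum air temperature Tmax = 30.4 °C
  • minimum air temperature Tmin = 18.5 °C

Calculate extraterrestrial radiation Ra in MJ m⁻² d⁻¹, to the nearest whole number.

Tmean = (30.4+18.5)/2 = 24.45 °C; ΔT = 11.9
Ra = ET₀ / [0.0023 × 0.408 × (Tmean+17.8) × √ΔT]
   = 5.09 / (0.0023 × 0.408 × 42.25 × 3.4496) = 37.216 MJ m⁻² d⁻¹

37 MJ m⁻² d⁻¹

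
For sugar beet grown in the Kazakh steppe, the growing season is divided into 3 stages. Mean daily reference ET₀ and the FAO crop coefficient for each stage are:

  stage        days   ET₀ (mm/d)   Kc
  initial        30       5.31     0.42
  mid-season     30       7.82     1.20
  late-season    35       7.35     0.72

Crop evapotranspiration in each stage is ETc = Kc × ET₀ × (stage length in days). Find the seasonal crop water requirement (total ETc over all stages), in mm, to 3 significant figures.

initial: 0.42 × 5.31 × 30 = 66.91 mm
mid-season: 1.20 × 7.82 × 30 = 281.52 mm
late-season: 0.72 × 7.35 × 35 = 185.22 mm
Seasonal total = 533.65 mm

534 mm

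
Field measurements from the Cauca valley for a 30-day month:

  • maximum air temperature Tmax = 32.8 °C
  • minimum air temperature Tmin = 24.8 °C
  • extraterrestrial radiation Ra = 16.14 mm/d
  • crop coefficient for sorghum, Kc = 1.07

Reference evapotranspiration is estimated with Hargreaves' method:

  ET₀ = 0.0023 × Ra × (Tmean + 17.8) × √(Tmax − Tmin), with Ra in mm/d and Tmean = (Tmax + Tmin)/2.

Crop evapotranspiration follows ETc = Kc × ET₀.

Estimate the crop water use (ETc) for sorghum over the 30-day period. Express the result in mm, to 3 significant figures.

157 mm

Tmean = (32.8 + 24.8)/2 = 28.80 °C
ET₀ = 0.0023 × 16.14 × (28.80 + 17.8) × √8.0 = 0.0023 × 16.14 × 46.60 × 2.8284 = 4.8928 mm/d
ETc = Kc × ET₀ = 1.07 × 4.8928 = 5.2353 mm/d
Over 30 days: 5.2353 × 30 = 157.059 mm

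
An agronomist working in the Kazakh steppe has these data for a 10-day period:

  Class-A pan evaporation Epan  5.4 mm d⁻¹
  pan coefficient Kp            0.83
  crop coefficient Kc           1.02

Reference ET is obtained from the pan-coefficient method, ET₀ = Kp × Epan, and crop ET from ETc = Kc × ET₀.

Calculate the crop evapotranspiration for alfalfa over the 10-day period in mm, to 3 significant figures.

ET₀ = 0.83 × 5.4 = 4.4820 mm/d
ETc = Kc × ET₀ = 1.02 × 4.4820 = 4.5716 mm/d
Over 10 days: 4.5716 × 10 = 45.716 mm

45.7 mm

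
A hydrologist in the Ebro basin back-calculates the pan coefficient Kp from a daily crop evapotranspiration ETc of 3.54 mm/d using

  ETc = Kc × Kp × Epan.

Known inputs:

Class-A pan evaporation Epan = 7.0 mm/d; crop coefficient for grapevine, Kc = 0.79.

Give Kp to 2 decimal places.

0.64

ETc = Kc × Kp × Epan  ⇒  Kp = ETc / (Kc × Epan)
Kp = 3.54 / (0.79 × 7.0) = 3.54 / 5.530 = 0.6401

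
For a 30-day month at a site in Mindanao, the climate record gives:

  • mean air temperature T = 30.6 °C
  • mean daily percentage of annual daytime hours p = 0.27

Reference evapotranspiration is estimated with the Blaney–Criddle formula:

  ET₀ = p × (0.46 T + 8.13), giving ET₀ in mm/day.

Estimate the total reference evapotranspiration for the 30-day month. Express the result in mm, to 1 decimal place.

179.9 mm

ET₀ = 0.27 × (0.46 × 30.6 + 8.13) = 0.27 × 22.206 = 5.9956 mm/d
Monthly total = 5.9956 × 30 = 179.868 mm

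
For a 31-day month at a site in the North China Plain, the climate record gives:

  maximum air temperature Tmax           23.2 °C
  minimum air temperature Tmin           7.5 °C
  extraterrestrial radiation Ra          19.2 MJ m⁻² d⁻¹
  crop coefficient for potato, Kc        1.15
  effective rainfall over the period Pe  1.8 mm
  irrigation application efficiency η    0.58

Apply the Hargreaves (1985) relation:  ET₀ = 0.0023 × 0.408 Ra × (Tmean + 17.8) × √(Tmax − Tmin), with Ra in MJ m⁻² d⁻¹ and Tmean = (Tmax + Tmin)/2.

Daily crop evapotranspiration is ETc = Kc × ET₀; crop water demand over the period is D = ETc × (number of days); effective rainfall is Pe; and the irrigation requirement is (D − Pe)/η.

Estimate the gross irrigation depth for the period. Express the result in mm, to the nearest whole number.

142 mm

Tmean = (23.2 + 7.5)/2 = 15.35 °C
0.408 Ra = 0.408 × 19.2 = 7.8336 mm/d equivalent
ET₀ = 0.0023 × 7.8336 × (15.35 + 17.8) × √15.7 = 0.0023 × 7.8336 × 33.15 × 3.9623 = 2.3666 mm/d
ETc = Kc × ET₀ = 1.15 × 2.3666 = 2.7216 mm/d
Crop demand D = ETc × 31 d = 2.7216 × 31 = 84.370 mm
D − Pe = 84.370 − 1.8 = 82.570 mm
Gross irrigation = 82.570 / 0.58 = 142.362 mm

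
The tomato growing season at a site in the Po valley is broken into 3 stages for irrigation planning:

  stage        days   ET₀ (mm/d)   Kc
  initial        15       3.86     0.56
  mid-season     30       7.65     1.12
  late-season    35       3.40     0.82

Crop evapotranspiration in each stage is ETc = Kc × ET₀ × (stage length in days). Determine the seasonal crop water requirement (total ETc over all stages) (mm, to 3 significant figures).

initial: 0.56 × 3.86 × 15 = 32.42 mm
mid-season: 1.12 × 7.65 × 30 = 257.04 mm
late-season: 0.82 × 3.40 × 35 = 97.58 mm
Seasonal total = 387.04 mm

387 mm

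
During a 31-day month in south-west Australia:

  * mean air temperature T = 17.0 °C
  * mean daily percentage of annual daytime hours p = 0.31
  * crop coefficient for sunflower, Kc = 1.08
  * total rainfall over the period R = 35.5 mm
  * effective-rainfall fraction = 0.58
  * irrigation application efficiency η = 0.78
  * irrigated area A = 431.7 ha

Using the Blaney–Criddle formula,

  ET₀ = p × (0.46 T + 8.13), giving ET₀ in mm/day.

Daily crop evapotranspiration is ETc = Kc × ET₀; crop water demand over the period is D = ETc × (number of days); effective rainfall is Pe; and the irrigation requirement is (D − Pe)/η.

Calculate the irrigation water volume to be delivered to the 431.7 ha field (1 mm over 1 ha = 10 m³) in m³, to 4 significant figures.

802300 m³

ET₀ = 0.31 × (0.46 × 17.0 + 8.13) = 0.31 × 15.950 = 4.9445 mm/d
ETc = Kc × ET₀ = 1.08 × 4.9445 = 5.3401 mm/d
Crop demand D = ETc × 31 d = 5.3401 × 31 = 165.543 mm
Pe = 0.58 × 35.5 = 20.590 mm
D − Pe = 165.543 − 20.590 = 144.953 mm
Gross irrigation = 144.953 / 0.78 = 185.837 mm
Volume = 185.837 mm × 431.7 ha × 10 = 802258.3 m³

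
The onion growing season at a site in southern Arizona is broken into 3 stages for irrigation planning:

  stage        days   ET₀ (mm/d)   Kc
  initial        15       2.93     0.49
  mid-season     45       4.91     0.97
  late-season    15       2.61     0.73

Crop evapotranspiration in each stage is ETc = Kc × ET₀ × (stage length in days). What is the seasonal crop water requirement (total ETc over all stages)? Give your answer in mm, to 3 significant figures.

264 mm

initial: 0.49 × 2.93 × 15 = 21.54 mm
mid-season: 0.97 × 4.91 × 45 = 214.32 mm
late-season: 0.73 × 2.61 × 15 = 28.58 mm
Seasonal total = 264.44 mm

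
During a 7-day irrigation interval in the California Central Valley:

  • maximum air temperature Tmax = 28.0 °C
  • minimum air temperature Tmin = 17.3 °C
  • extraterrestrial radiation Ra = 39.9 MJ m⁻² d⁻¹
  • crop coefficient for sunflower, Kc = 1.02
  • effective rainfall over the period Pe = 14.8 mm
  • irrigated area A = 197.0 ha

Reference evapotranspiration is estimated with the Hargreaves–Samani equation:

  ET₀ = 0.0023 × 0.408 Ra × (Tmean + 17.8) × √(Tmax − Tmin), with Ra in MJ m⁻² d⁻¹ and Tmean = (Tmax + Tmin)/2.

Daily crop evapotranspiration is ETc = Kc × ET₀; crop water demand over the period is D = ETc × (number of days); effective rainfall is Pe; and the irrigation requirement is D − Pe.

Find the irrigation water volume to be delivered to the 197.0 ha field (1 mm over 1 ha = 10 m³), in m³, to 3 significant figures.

40500 m³

Tmean = (28.0 + 17.3)/2 = 22.65 °C
0.408 Ra = 0.408 × 39.9 = 16.2792 mm/d equivalent
ET₀ = 0.0023 × 16.2792 × (22.65 + 17.8) × √10.7 = 0.0023 × 16.2792 × 40.45 × 3.2711 = 4.9542 mm/d
ETc = Kc × ET₀ = 1.02 × 4.9542 = 5.0533 mm/d
Crop demand D = ETc × 7 d = 5.0533 × 7 = 35.373 mm
D − Pe = 35.373 − 14.8 = 20.573 mm
Volume = 20.573 mm × 197.0 ha × 10 = 40528.8 m³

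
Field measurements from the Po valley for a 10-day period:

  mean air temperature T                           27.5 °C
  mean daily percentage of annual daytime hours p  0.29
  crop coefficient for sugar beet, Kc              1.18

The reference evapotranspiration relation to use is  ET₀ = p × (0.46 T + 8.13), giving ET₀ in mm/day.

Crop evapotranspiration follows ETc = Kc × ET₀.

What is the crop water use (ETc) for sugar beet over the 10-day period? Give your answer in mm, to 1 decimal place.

71.1 mm

ET₀ = 0.29 × (0.46 × 27.5 + 8.13) = 0.29 × 20.780 = 6.0262 mm/d
ETc = Kc × ET₀ = 1.18 × 6.0262 = 7.1109 mm/d
Over 10 days: 7.1109 × 10 = 71.109 mm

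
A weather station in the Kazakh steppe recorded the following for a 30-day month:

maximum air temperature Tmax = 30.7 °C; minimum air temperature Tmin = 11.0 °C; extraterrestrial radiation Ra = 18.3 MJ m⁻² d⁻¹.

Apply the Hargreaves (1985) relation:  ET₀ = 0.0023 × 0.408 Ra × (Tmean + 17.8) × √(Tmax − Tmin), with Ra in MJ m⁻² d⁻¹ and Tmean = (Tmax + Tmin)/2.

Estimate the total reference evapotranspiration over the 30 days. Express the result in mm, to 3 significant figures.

Tmean = (30.7 + 11.0)/2 = 20.85 °C
0.408 Ra = 0.408 × 18.3 = 7.4664 mm/d equivalent
ET₀ = 0.0023 × 7.4664 × (20.85 + 17.8) × √19.7 = 0.0023 × 7.4664 × 38.65 × 4.4385 = 2.9459 mm/d
Over 30 days: 2.9459 × 30 = 88.377 mm

88.4 mm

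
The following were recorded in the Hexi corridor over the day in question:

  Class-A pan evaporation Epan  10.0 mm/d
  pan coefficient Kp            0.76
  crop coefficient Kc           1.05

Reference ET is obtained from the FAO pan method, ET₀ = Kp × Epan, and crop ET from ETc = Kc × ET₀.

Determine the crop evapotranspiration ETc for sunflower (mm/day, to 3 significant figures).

7.98 mm/day

ET₀ = 0.76 × 10.0 = 7.6000 mm/d
ETc = Kc × ET₀ = 1.05 × 7.6000 = 7.9800 mm/d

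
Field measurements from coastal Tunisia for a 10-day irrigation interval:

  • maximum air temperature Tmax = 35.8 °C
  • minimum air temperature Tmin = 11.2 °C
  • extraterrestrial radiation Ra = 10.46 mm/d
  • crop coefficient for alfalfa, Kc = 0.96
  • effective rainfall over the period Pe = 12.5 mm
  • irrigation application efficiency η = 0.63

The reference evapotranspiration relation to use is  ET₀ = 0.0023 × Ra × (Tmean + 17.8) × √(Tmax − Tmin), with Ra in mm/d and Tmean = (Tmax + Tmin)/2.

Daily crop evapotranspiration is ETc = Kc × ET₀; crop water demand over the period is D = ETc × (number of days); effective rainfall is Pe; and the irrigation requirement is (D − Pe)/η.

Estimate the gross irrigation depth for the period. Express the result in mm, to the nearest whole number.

Tmean = (35.8 + 11.2)/2 = 23.50 °C
ET₀ = 0.0023 × 10.46 × (23.50 + 17.8) × √24.6 = 0.0023 × 10.46 × 41.30 × 4.9598 = 4.9280 mm/d
ETc = Kc × ET₀ = 0.96 × 4.9280 = 4.7309 mm/d
Crop demand D = ETc × 10 d = 4.7309 × 10 = 47.309 mm
D − Pe = 47.309 − 12.5 = 34.809 mm
Gross irrigation = 34.809 / 0.63 = 55.252 mm

55 mm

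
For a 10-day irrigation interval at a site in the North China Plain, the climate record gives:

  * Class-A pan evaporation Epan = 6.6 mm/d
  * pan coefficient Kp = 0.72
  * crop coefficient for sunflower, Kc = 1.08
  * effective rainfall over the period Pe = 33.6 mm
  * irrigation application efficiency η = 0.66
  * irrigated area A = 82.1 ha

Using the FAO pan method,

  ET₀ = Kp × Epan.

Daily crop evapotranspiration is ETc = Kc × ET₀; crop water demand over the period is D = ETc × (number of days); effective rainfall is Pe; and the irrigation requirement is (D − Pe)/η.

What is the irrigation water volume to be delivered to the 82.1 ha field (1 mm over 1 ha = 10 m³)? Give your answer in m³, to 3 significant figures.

22000 m³

ET₀ = 0.72 × 6.6 = 4.7520 mm/d
ETc = Kc × ET₀ = 1.08 × 4.7520 = 5.1322 mm/d
Crop demand D = ETc × 10 d = 5.1322 × 10 = 51.322 mm
D − Pe = 51.322 − 33.6 = 17.722 mm
Gross irrigation = 17.722 / 0.66 = 26.852 mm
Volume = 26.852 mm × 82.1 ha × 10 = 22045.5 m³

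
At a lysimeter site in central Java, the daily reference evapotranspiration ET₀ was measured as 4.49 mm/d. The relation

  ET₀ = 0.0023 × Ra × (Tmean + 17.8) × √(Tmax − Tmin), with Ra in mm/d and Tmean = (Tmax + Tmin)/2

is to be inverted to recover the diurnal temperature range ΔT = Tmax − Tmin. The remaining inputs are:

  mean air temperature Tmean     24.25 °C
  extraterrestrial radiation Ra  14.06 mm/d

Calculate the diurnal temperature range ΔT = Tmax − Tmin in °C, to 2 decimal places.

10.90 °C

√ΔT = ET₀ / [0.0023 × Ra × (Tmean+17.8)] = 4.49 / (0.0023 × 14.06 × 42.05) = 3.3019
ΔT = 3.3019² = 10.903 °C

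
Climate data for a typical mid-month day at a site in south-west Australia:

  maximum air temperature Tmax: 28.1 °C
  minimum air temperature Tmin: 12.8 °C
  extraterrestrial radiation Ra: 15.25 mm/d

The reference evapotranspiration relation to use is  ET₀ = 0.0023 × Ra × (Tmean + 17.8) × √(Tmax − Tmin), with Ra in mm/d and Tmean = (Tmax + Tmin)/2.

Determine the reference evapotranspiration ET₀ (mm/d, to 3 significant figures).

Tmean = (28.1 + 12.8)/2 = 20.45 °C
ET₀ = 0.0023 × 15.25 × (20.45 + 17.8) × √15.3 = 0.0023 × 15.25 × 38.25 × 3.9115 = 5.2477 mm/d

5.25 mm/d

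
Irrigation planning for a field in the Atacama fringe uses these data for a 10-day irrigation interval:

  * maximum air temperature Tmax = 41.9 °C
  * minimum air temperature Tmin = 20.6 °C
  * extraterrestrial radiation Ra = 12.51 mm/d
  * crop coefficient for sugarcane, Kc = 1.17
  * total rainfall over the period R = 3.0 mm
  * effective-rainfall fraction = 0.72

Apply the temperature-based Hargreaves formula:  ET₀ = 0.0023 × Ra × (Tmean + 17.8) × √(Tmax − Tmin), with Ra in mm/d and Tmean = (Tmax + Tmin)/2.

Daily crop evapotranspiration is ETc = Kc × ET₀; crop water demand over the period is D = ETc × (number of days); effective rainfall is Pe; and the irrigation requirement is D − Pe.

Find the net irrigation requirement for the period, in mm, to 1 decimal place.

74.0 mm

Tmean = (41.9 + 20.6)/2 = 31.25 °C
ET₀ = 0.0023 × 12.51 × (31.25 + 17.8) × √21.3 = 0.0023 × 12.51 × 49.05 × 4.6152 = 6.5135 mm/d
ETc = Kc × ET₀ = 1.17 × 6.5135 = 7.6208 mm/d
Crop demand D = ETc × 10 d = 7.6208 × 10 = 76.208 mm
Pe = 0.72 × 3.0 = 2.160 mm
D − Pe = 76.208 − 2.160 = 74.048 mm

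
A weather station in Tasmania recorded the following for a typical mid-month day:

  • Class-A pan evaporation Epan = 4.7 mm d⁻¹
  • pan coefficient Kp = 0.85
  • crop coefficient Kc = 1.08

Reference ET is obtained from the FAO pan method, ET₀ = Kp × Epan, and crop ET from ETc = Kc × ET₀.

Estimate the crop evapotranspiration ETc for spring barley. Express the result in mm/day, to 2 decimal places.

4.31 mm/day

ET₀ = 0.85 × 4.7 = 3.9950 mm/d
ETc = Kc × ET₀ = 1.08 × 3.9950 = 4.3146 mm/d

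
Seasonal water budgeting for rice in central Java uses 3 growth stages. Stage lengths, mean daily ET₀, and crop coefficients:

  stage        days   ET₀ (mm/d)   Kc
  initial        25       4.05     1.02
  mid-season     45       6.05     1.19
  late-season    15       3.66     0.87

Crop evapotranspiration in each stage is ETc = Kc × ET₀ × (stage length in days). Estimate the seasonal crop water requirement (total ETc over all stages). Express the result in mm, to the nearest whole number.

initial: 1.02 × 4.05 × 25 = 103.28 mm
mid-season: 1.19 × 6.05 × 45 = 323.98 mm
late-season: 0.87 × 3.66 × 15 = 47.76 mm
Seasonal total = 475.02 mm

475 mm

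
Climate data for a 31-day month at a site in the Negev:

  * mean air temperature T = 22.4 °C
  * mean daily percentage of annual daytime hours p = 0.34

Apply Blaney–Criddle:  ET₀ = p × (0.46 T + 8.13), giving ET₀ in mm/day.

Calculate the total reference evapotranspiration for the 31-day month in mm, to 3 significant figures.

ET₀ = 0.34 × (0.46 × 22.4 + 8.13) = 0.34 × 18.434 = 6.2676 mm/d
Monthly total = 6.2676 × 31 = 194.296 mm

194 mm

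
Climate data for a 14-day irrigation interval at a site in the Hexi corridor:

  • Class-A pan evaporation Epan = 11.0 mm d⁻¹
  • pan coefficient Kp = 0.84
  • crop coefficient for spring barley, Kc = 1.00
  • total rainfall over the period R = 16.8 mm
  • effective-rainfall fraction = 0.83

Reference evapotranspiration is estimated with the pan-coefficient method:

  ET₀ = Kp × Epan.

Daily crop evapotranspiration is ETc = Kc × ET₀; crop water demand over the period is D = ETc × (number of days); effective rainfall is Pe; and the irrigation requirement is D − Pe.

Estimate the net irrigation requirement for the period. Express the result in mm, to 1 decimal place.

115.4 mm

ET₀ = 0.84 × 11.0 = 9.2400 mm/d
ETc = Kc × ET₀ = 1.00 × 9.2400 = 9.2400 mm/d
Crop demand D = ETc × 14 d = 9.2400 × 14 = 129.360 mm
Pe = 0.83 × 16.8 = 13.944 mm
D − Pe = 129.360 − 13.944 = 115.416 mm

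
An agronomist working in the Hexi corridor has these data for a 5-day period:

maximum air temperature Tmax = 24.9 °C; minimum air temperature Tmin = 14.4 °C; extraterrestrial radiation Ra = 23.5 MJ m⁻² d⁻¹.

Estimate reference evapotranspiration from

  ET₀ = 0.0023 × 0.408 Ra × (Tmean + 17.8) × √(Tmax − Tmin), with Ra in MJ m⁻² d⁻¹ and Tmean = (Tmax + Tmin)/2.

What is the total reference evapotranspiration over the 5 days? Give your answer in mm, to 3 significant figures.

Tmean = (24.9 + 14.4)/2 = 19.65 °C
0.408 Ra = 0.408 × 23.5 = 9.5880 mm/d equivalent
ET₀ = 0.0023 × 9.5880 × (19.65 + 17.8) × √10.5 = 0.0023 × 9.5880 × 37.45 × 3.2404 = 2.6761 mm/d
Over 5 days: 2.6761 × 5 = 13.381 mm

13.4 mm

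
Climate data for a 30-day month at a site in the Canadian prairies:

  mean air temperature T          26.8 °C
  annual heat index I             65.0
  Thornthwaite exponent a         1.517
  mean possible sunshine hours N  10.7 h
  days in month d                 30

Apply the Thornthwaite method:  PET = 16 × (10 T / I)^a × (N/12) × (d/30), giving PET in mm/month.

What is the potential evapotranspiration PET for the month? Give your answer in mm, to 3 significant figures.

10T/I = 10 × 26.8 / 65.0 = 4.1231
(10T/I)^a = 4.1231^1.517 = 8.5762
Uncorrected PET = 16 × 8.5762 = 137.219 mm
Correction = (N/12)(d/30) = (10.7/12)(30/30) = 0.8917
PET = 137.219 × 0.8917 = 122.358 mm/month

122 mm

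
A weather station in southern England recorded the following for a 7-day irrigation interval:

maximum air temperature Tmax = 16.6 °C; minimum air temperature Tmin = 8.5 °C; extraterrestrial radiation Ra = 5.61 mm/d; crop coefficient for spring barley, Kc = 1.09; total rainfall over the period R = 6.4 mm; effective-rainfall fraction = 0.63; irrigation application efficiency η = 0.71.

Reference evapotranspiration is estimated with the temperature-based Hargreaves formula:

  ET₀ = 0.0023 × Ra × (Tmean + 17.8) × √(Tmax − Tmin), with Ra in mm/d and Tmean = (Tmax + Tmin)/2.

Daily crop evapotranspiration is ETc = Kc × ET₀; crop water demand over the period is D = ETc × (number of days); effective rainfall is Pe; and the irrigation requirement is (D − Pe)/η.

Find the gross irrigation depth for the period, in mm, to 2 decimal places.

6.30 mm

Tmean = (16.6 + 8.5)/2 = 12.55 °C
ET₀ = 0.0023 × 5.61 × (12.55 + 17.8) × √8.1 = 0.0023 × 5.61 × 30.35 × 2.8460 = 1.1145 mm/d
ETc = Kc × ET₀ = 1.09 × 1.1145 = 1.2148 mm/d
Crop demand D = ETc × 7 d = 1.2148 × 7 = 8.504 mm
Pe = 0.63 × 6.4 = 4.032 mm
D − Pe = 8.504 − 4.032 = 4.472 mm
Gross irrigation = 4.472 / 0.71 = 6.299 mm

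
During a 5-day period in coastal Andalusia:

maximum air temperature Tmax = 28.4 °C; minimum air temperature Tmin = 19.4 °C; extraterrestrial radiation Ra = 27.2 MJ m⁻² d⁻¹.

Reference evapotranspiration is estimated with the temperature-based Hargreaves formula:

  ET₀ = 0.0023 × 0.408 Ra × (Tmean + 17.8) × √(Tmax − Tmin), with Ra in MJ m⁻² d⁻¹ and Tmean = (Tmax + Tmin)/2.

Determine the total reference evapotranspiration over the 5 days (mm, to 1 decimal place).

Tmean = (28.4 + 19.4)/2 = 23.90 °C
0.408 Ra = 0.408 × 27.2 = 11.0976 mm/d equivalent
ET₀ = 0.0023 × 11.0976 × (23.90 + 17.8) × √9.0 = 0.0023 × 11.0976 × 41.70 × 3.0000 = 3.1931 mm/d
Over 5 days: 3.1931 × 5 = 15.966 mm

16.0 mm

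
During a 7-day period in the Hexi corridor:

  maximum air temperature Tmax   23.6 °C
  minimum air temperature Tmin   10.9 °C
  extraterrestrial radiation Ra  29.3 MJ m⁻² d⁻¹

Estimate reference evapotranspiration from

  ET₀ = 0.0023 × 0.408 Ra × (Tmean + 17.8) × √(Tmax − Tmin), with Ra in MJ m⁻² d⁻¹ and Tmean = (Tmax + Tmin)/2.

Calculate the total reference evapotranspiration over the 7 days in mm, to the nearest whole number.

Tmean = (23.6 + 10.9)/2 = 17.25 °C
0.408 Ra = 0.408 × 29.3 = 11.9544 mm/d equivalent
ET₀ = 0.0023 × 11.9544 × (17.25 + 17.8) × √12.7 = 0.0023 × 11.9544 × 35.05 × 3.5637 = 3.4344 mm/d
Over 7 days: 3.4344 × 7 = 24.041 mm

24 mm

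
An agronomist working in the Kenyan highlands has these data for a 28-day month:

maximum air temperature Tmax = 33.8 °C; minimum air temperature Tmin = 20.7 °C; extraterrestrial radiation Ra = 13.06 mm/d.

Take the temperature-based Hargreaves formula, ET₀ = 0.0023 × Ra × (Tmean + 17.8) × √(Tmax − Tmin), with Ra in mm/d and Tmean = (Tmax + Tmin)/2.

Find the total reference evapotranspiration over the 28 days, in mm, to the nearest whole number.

Tmean = (33.8 + 20.7)/2 = 27.25 °C
ET₀ = 0.0023 × 13.06 × (27.25 + 17.8) × √13.1 = 0.0023 × 13.06 × 45.05 × 3.6194 = 4.8978 mm/d
Over 28 days: 4.8978 × 28 = 137.138 mm

137 mm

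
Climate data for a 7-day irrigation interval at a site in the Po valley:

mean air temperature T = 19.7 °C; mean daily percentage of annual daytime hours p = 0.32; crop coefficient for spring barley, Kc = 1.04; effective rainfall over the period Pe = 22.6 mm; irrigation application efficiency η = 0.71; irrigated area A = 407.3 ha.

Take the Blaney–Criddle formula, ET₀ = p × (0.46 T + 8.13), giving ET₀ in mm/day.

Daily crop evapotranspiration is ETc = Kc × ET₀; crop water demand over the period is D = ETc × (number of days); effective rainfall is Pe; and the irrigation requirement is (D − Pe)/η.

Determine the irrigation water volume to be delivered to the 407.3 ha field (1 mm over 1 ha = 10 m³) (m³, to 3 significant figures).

ET₀ = 0.32 × (0.46 × 19.7 + 8.13) = 0.32 × 17.192 = 5.5014 mm/d
ETc = Kc × ET₀ = 1.04 × 5.5014 = 5.7215 mm/d
Crop demand D = ETc × 7 d = 5.7215 × 7 = 40.051 mm
D − Pe = 40.051 − 22.6 = 17.451 mm
Gross irrigation = 17.451 / 0.71 = 24.579 mm
Volume = 24.579 mm × 407.3 ha × 10 = 100110.3 m³

100000 m³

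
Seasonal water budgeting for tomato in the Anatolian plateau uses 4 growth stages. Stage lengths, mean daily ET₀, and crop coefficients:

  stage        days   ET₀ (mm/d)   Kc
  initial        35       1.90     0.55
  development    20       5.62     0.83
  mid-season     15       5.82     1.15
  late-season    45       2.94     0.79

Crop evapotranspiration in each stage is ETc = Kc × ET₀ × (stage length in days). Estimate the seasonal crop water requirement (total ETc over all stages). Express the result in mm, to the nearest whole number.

initial: 0.55 × 1.90 × 35 = 36.58 mm
development: 0.83 × 5.62 × 20 = 93.29 mm
mid-season: 1.15 × 5.82 × 15 = 100.40 mm
late-season: 0.79 × 2.94 × 45 = 104.52 mm
Seasonal total = 334.79 mm

335 mm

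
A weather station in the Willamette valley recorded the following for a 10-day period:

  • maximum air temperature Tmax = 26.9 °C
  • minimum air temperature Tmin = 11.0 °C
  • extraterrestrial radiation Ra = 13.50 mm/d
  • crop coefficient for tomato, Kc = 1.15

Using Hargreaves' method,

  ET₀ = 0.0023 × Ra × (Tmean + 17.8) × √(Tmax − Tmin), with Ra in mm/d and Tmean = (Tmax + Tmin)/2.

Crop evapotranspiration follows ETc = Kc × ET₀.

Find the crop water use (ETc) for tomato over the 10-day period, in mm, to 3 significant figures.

52.3 mm

Tmean = (26.9 + 11.0)/2 = 18.95 °C
ET₀ = 0.0023 × 13.50 × (18.95 + 17.8) × √15.9 = 0.0023 × 13.50 × 36.75 × 3.9875 = 4.5501 mm/d
ETc = Kc × ET₀ = 1.15 × 4.5501 = 5.2326 mm/d
Over 10 days: 5.2326 × 10 = 52.326 mm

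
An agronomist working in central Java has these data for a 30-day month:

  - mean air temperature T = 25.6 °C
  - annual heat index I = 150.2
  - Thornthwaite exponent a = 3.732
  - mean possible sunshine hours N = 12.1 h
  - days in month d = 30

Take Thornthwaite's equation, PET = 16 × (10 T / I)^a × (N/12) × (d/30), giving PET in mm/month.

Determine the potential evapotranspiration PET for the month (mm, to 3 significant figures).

10T/I = 10 × 25.6 / 150.2 = 1.7044
(10T/I)^a = 1.7044^3.732 = 7.3152
Uncorrected PET = 16 × 7.3152 = 117.043 mm
Correction = (N/12)(d/30) = (12.1/12)(30/30) = 1.0083
PET = 117.043 × 1.0083 = 118.014 mm/month

118 mm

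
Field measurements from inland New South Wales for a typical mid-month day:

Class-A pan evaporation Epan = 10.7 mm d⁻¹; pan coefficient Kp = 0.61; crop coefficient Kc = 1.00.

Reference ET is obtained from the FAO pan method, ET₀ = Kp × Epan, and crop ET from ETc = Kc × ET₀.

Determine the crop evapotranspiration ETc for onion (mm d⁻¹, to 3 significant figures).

ET₀ = 0.61 × 10.7 = 6.5270 mm/d
ETc = Kc × ET₀ = 1.00 × 6.5270 = 6.5270 mm/d

6.53 mm d⁻¹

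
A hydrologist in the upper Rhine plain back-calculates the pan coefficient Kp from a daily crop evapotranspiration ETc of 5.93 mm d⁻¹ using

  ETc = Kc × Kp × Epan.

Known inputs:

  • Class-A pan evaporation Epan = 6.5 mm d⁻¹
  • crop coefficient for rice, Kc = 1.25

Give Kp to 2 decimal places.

ETc = Kc × Kp × Epan  ⇒  Kp = ETc / (Kc × Epan)
Kp = 5.93 / (1.25 × 6.5) = 5.93 / 8.125 = 0.7298

0.73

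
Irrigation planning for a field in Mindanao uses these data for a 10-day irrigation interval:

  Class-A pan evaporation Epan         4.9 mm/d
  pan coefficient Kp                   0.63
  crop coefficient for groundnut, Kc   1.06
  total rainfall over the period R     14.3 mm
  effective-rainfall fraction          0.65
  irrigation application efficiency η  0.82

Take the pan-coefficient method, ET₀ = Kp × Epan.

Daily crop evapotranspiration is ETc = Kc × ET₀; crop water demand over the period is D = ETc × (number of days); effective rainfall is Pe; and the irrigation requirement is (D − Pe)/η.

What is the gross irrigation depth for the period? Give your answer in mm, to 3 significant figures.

28.6 mm

ET₀ = 0.63 × 4.9 = 3.0870 mm/d
ETc = Kc × ET₀ = 1.06 × 3.0870 = 3.2722 mm/d
Crop demand D = ETc × 10 d = 3.2722 × 10 = 32.722 mm
Pe = 0.65 × 14.3 = 9.295 mm
D − Pe = 32.722 − 9.295 = 23.427 mm
Gross irrigation = 23.427 / 0.82 = 28.570 mm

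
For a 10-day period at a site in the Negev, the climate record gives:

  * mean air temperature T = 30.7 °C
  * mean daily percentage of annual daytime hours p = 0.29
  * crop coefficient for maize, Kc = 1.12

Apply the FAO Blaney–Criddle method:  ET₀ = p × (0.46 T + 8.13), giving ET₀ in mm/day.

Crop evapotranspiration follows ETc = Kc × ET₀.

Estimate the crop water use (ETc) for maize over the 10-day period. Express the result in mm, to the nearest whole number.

72 mm

ET₀ = 0.29 × (0.46 × 30.7 + 8.13) = 0.29 × 22.252 = 6.4531 mm/d
ETc = Kc × ET₀ = 1.12 × 6.4531 = 7.2275 mm/d
Over 10 days: 7.2275 × 10 = 72.275 mm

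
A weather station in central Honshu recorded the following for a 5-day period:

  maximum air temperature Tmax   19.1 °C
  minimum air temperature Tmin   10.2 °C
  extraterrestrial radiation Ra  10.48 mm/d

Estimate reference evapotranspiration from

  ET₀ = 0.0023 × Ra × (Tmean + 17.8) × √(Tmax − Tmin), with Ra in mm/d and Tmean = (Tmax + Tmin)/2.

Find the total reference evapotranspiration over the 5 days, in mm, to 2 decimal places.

Tmean = (19.1 + 10.2)/2 = 14.65 °C
ET₀ = 0.0023 × 10.48 × (14.65 + 17.8) × √8.9 = 0.0023 × 10.48 × 32.45 × 2.9833 = 2.3335 mm/d
Over 5 days: 2.3335 × 5 = 11.668 mm

11.67 mm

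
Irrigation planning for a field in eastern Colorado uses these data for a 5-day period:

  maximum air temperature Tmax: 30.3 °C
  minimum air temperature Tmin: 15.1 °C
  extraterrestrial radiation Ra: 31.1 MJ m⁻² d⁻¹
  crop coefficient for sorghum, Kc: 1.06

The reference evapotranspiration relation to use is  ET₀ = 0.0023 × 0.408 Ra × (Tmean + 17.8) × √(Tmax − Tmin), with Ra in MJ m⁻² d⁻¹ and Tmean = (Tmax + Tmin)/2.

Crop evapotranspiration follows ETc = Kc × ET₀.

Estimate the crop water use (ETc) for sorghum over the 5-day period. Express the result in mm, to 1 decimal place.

24.4 mm

Tmean = (30.3 + 15.1)/2 = 22.70 °C
0.408 Ra = 0.408 × 31.1 = 12.6888 mm/d equivalent
ET₀ = 0.0023 × 12.6888 × (22.70 + 17.8) × √15.2 = 0.0023 × 12.6888 × 40.50 × 3.8987 = 4.6081 mm/d
ETc = Kc × ET₀ = 1.06 × 4.6081 = 4.8846 mm/d
Over 5 days: 4.8846 × 5 = 24.423 mm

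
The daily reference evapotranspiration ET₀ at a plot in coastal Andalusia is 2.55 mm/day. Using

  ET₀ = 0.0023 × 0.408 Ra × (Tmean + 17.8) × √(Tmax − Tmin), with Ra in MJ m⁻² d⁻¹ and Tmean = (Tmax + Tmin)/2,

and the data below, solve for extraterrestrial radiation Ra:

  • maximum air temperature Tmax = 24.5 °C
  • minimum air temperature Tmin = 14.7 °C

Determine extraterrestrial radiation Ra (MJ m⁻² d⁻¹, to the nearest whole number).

23 MJ m⁻² d⁻¹

Tmean = (24.5+14.7)/2 = 19.60 °C; ΔT = 9.8
Ra = ET₀ / [0.0023 × 0.408 × (Tmean+17.8) × √ΔT]
   = 2.55 / (0.0023 × 0.408 × 37.40 × 3.1305) = 23.210 MJ m⁻² d⁻¹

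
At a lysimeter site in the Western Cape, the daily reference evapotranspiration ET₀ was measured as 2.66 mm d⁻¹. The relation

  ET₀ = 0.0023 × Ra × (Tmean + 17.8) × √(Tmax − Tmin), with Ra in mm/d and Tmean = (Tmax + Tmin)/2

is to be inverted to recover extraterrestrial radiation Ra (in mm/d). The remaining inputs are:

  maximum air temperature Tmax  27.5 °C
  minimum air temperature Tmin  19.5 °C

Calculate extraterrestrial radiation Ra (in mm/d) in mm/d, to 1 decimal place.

9.9 mm/d

Tmean = 23.50 °C; √ΔT = 2.8284
Ra = ET₀ / [0.0023 × (Tmean+17.8) × √ΔT] = 2.66 / (0.0023 × 41.30 × 2.8284) = 9.901 mm/d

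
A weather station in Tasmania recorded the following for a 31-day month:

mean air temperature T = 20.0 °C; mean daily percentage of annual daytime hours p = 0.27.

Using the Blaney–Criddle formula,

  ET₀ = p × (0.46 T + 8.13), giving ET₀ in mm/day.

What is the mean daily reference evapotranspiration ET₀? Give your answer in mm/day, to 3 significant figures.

ET₀ = 0.27 × (0.46 × 20.0 + 8.13) = 0.27 × 17.330 = 4.6791 mm/d

4.68 mm/day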